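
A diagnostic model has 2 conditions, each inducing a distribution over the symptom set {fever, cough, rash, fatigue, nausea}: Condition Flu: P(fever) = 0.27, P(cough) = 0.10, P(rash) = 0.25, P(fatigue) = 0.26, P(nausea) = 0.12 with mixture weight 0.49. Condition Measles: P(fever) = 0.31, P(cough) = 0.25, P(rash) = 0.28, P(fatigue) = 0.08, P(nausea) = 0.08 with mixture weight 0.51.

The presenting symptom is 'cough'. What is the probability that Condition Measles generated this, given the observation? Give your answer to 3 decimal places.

0.722

Apply Bayes' rule: the posterior for each component is proportional to its prior times its likelihood at x.
Evaluate each component's likelihood at the observed value:
  L_Flu = P(cough | comp) = 0.10
  L_Measles = P(cough | comp) = 0.25
Multiply by the mixture weights:
  w_Flu·L_Flu = 0.49 × 0.1 = 0.049
  w_Measles·L_Measles = 0.51 × 0.25 = 0.1275
Marginal: 0.049 + 0.1275 = 0.1765
P(Condition Measles | data) ≈ 0.722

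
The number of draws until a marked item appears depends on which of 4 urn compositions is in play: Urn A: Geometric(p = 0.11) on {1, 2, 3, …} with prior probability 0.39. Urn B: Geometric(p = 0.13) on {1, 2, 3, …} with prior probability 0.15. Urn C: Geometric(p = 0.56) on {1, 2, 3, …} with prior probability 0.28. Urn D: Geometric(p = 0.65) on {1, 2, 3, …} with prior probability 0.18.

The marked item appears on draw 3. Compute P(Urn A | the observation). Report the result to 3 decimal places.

0.364

Posterior ∝ prior × likelihood, so P(k | x) ∝ w_k f_k(x); normalise over all components.
Component likelihoods at x = 3:
  L_A = 0.087131
  L_B = 0.098397
  L_C = 0.108416
  L_D = 0.079625
Prior × likelihood for each component:
  w_A·L_A = 0.39 × 0.087131 = 0.0339811
  w_B·L_B = 0.15 × 0.098397 = 0.0147596
  w_C·L_C = 0.28 × 0.108416 = 0.0303565
  w_D·L_D = 0.18 × 0.079625 = 0.0143325
Marginal: 0.0339811 + 0.0147596 + 0.0303565 + 0.0143325 = 0.0934296
Responsibility of Urn A: 0.0339811 / 0.0934296 ≈ 0.364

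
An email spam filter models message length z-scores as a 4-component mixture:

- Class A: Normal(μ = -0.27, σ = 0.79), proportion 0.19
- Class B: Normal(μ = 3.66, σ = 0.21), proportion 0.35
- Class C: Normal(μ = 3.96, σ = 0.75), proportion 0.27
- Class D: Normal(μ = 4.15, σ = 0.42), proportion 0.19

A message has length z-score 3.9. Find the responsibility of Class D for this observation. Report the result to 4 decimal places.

The responsibility of component k is w_k f_k(x) divided by Σ_j w_j f_j(x).
Normal densities:
  p_A = 4.4983e-07
  p_B = 0.988712
  p_C = 0.530224
  p_D = 0.795653
Prior × likelihood for each component:
  w_A·p_A = 0.19 × 4.4983e-07 = 8.54676e-08
  w_B·p_B = 0.35 × 0.988712 = 0.346049
  w_C·p_C = 0.27 × 0.530224 = 0.14316
  w_D·p_D = 0.19 × 0.795653 = 0.151174
Marginal: 8.54676e-08 + 0.346049 + 0.14316 + 0.151174 = 0.640384
P(Class D | the observation) = 0.151174 / 0.640384 ≈ 0.2361

0.2361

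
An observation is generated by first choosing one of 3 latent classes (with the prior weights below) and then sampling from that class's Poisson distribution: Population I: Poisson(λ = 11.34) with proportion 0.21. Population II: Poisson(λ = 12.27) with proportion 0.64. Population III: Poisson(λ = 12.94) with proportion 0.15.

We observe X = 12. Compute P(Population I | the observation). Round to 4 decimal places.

The responsibility of component k is π_k f_k(x) divided by Σ_j π_j f_j(x).
Component likelihoods at x = 12:
  p_I = 0.112233
  p_II = 0.114026
  p_III = 0.110434
Weight by the priors:
  π_I·p_I = 0.21 × 0.112233 = 0.0235689
  π_II·p_II = 0.64 × 0.114026 = 0.0729767
  π_III·p_III = 0.15 × 0.110434 = 0.0165651
Denominator: 0.0235689 + 0.0729767 + 0.0165651 = 0.113111
Responsibility of Population I: 0.0235689 / 0.113111 ≈ 0.2084

0.2084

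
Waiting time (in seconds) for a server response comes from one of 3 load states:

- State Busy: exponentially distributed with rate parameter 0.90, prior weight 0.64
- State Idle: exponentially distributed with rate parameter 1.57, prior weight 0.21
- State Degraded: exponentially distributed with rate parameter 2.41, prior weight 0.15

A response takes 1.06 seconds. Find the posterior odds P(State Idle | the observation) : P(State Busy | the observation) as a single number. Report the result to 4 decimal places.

The posterior odds equal the prior odds times the likelihood ratio: (w_i/w_j)·(f_i(x)/f_j(x)).
Evaluate each component's likelihood at the observed value:
  f_Busy = 0.346677
  f_Idle = 0.297267
  f_Degraded = 0.187313
Posterior odds = (w_Idle·f_Idle) / (w_Busy·f_Busy) = (0.21·0.297267) / (0.64·0.346677) = 0.0624261 / 0.221874 ≈ 0.2814

0.2814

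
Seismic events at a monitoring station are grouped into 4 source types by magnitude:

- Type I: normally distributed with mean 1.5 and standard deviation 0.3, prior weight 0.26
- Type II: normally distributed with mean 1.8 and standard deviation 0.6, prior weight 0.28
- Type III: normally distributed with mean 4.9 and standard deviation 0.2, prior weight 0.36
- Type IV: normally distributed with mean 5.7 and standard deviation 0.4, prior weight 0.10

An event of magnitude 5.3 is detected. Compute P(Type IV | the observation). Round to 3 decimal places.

Posterior ∝ prior × likelihood, so P(k | x) ∝ P(Z=k) f_k(x); normalise over all components.
Evaluate each component's likelihood at the observed value:
  L_I = 1.92185e-35
  L_II = 2.71469e-08
  L_III = 0.269955
  L_IV = 0.604927
Prior × likelihood for each component:
  P(Z=I)·L_I = 0.26 × 1.92185e-35 = 4.99682e-36
  P(Z=II)·L_II = 0.28 × 2.71469e-08 = 7.60114e-09
  P(Z=III)·L_III = 0.36 × 0.269955 = 0.0971837
  P(Z=IV)·L_IV = 0.10 × 0.604927 = 0.0604927
Marginal: 4.99682e-36 + 7.60114e-09 + 0.0971837 + 0.0604927 = 0.157676
Responsibility of Type IV: 0.0604927 / 0.157676 ≈ 0.384

0.384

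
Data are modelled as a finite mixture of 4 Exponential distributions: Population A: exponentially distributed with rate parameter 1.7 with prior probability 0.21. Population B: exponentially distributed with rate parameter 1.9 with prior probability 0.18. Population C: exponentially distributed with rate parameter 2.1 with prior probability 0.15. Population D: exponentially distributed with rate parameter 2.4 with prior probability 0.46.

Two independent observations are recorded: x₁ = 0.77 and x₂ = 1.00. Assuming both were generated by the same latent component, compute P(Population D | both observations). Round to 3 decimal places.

Posterior ∝ prior × likelihood, so P(k | x) ∝ π_k f_k(x); normalise over all components.
Since both observations come from the same component, the likelihood for component k is f_k(x₁)·f_k(x₂).
  f_A = [1.7·e^(−1.7·0.77) = 1.7·e^(−1.3090) = 0.459153] × [0.310562] = 0.142595
  f_B = [1.9·e^(−1.9·0.77) = 1.9·e^(−1.4630) = 0.439927] × [0.28418] = 0.125019
  f_C = [2.1·e^(−2.1·0.77) = 2.1·e^(−1.6170) = 0.416836] × [0.257158] = 0.107193
  f_D = [2.4·e^(−2.4·0.77) = 2.4·e^(−1.8480) = 0.378125] × [0.217723] = 0.0823265
Prior × likelihood for each component:
  π_A·f_A = 0.21 × 0.142595 = 0.029945
  π_B·f_B = 0.18 × 0.125019 = 0.0225034
  π_C·f_C = 0.15 × 0.107193 = 0.0160789
  π_D·f_D = 0.46 × 0.0823265 = 0.0378702
Marginal: 0.029945 + 0.0225034 + 0.0160789 + 0.0378702 = 0.106398
P(Population D | x₁,x₂) = 0.0378702 / 0.106398 ≈ 0.356

0.356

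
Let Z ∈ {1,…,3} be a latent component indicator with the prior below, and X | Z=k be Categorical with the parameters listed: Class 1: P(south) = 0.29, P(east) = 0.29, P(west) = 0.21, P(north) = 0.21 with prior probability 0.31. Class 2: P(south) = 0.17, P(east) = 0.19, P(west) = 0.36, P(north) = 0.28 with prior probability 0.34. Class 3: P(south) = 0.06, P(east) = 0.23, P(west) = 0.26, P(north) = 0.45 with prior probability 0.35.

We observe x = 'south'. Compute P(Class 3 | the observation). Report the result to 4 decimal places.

Posterior ∝ prior × likelihood, so P(k | x) ∝ π_k f_k(x); normalise over all components.
Evaluate each component's likelihood at the observed value:
  f_1 = P(south | comp) = 0.29
  f_2 = P(south | comp) = 0.17
  f_3 = P(south | comp) = 0.06
Weight by the priors:
  π_1·f_1 = 0.31 × 0.29 = 0.0899
  π_2·f_2 = 0.34 × 0.17 = 0.0578
  π_3·f_3 = 0.35 × 0.06 = 0.021
Sum: 0.0899 + 0.0578 + 0.021 = 0.1687
So the posterior for Class 3 is 0.021 / 0.1687 ≈ 0.1245.

0.1245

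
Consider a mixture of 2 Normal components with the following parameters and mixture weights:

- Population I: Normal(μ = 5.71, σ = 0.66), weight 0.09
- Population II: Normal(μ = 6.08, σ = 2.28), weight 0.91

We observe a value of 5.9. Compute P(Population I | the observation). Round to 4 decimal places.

P(component k | x) = π_k·f_k(x) / marginal(x), where marginal(x) = Σ_j π_j·f_j(x).
Evaluate each component's likelihood at the observed value:
  p_I = (1/(0.66·√(2π)))·exp(−(5.9−5.71)²/(2·0.66²)) = 0.604458·exp(-0.04144) = 0.579923
  p_II = (1/(2.28·√(2π)))·exp(−(5.9−6.08)²/(2·2.28²)) = 0.174975·exp(-0.00312) = 0.17443
Weight by the priors:
  π_I·p_I = 0.09 × 0.579923 = 0.0521931
  π_II·p_II = 0.91 × 0.17443 = 0.158732
Sum: 0.0521931 + 0.158732 = 0.210925
P(Population I | the observation) ≈ 0.2474

0.2474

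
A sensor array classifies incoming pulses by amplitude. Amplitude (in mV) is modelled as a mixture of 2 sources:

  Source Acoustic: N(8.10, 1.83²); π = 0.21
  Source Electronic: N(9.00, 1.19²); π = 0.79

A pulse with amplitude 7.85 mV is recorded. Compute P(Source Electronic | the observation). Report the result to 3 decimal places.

Posterior ∝ prior × likelihood, so P(k | x) ∝ P(Z=k) f_k(x); normalise over all components.
Normal densities:
  L_Acoustic = 0.215976
  L_Electronic = 0.210169
Multiply by the mixture weights:
  P(Z=Acoustic)·L_Acoustic = 0.21 × 0.215976 = 0.0453551
  P(Z=Electronic)·L_Electronic = 0.79 × 0.210169 = 0.166034
Sum: 0.0453551 + 0.166034 = 0.211389
Responsibility of Source Electronic: 0.166034 / 0.211389 ≈ 0.785

0.785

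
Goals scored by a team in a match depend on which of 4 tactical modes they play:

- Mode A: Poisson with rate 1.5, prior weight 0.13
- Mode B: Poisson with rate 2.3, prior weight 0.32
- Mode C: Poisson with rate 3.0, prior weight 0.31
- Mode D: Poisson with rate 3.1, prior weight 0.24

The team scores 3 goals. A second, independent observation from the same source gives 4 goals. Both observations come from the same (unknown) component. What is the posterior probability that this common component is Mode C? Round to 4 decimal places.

0.3976

By Bayes' theorem, P(k | x) = w_k f_k(x) / Σ_j w_j f_j(x).
Since both observations come from the same component, the likelihood for component k is f_k(x₁)·f_k(x₂).
  p_A = [e^(−1.5)·1.5^3/3! = 0.125511] × [0.0470665] = 0.00590735
  p_B = [e^(−2.3)·2.3^3/3! = 0.203308] × [0.116902] = 0.0237672
  p_C = [e^(−3.0)·3.0^3/3! = 0.224042] × [0.168031] = 0.037646
  p_D = [e^(−3.1)·3.1^3/3! = 0.223677] × [0.17335] = 0.0387743
Weight by the priors:
  w_A·p_A = 0.13 × 0.00590735 = 0.000767956
  w_B·p_B = 0.32 × 0.0237672 = 0.0076055
  w_C·p_C = 0.31 × 0.037646 = 0.0116703
  w_D·p_D = 0.24 × 0.0387743 = 0.00930582
Evidence: 0.000767956 + 0.0076055 + 0.0116703 + 0.00930582 = 0.0293496
P(Mode C | data) = 0.0116703 / 0.0293496 ≈ 0.3976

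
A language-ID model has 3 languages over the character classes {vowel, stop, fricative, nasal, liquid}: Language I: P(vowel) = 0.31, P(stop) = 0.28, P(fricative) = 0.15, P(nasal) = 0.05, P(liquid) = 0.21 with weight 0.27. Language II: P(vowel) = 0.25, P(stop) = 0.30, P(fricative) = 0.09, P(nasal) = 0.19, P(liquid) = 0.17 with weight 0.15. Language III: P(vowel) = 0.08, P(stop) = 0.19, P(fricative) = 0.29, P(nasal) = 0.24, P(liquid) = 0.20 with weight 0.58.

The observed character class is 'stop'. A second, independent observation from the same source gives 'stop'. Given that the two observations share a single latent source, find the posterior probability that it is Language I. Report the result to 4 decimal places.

By Bayes' theorem, P(k | x) = π_k f_k(x) / Σ_j π_j f_j(x).
Since both observations come from the same component, the likelihood for component k is f_k(x₁)·f_k(x₂).
  p_I = [0.28] × [0.28] = 0.0784
  p_II = [0.3] × [0.3] = 0.09
  p_III = [0.19] × [0.19] = 0.0361
Weight by the priors:
  π_I·p_I = 0.27 × 0.0784 = 0.021168
  π_II·p_II = 0.15 × 0.09 = 0.0135
  π_III·p_III = 0.58 × 0.0361 = 0.020938
Denominator: 0.021168 + 0.0135 + 0.020938 = 0.055606
So the posterior for Language I is 0.021168 / 0.055606 ≈ 0.3807.

0.3807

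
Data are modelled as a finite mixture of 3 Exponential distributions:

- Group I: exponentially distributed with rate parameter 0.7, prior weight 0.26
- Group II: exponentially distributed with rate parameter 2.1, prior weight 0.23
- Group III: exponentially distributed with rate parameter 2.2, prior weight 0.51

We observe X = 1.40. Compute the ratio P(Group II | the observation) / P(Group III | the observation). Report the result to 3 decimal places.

The posterior odds equal the prior odds times the likelihood ratio: (π_i/π_j)·(f_i(x)/f_j(x)).
Evaluate each component's likelihood at the observed value:
  p_I = 0.262718
  p_II = 0.111018
  p_III = 0.10111
0.0255341 / 0.0515663 ≈ 0.495

0.495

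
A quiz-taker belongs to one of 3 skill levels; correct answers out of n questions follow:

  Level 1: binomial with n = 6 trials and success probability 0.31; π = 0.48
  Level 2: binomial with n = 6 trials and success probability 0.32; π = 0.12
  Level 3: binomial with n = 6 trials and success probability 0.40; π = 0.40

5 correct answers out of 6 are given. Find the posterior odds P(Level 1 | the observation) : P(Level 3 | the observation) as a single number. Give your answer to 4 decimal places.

Posterior odds = (π_i f_i(x)) / (π_j f_j(x)); the normalising sum cancels.
Component likelihoods at x = 5 correct answers out of 6:
  p_1 = C(6,5)·0.31^5·0.69^1 = 6·0.00286292·0.69 = 0.0118525
  p_2 = C(6,5)·0.32^5·0.68^1 = 6·0.00335544·0.68 = 0.0136902
  p_3 = C(6,5)·0.40^5·0.60^1 = 6·0.01024·0.6 = 0.036864
Posterior odds = (π_1·p_1) / (π_3·p_3) = (0.48·0.0118525) / (0.40·0.036864) = 0.00568918 / 0.0147456 ≈ 0.3858

0.3858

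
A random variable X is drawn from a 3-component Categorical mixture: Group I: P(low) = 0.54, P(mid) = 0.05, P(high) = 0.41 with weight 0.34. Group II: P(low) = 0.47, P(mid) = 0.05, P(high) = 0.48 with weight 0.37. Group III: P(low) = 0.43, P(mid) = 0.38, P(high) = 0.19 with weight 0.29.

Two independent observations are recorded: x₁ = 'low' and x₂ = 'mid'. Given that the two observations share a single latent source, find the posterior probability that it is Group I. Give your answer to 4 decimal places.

0.1407

Apply Bayes' rule: the posterior for each component is proportional to its prior times its likelihood at x.
Since both observations come from the same component, the likelihood for component k is f_k(x₁)·f_k(x₂).
  p_I = [0.54] × [0.05] = 0.027
  p_II = [0.47] × [0.05] = 0.0235
  p_III = [0.43] × [0.38] = 0.1634
Prior × likelihood for each component:
  P(Z=I)·p_I = 0.34 × 0.027 = 0.00918
  P(Z=II)·p_II = 0.37 × 0.0235 = 0.008695
  P(Z=III)·p_III = 0.29 × 0.1634 = 0.047386
Normaliser: 0.00918 + 0.008695 + 0.047386 = 0.065261
P(Group I | x) = 0.00918 / 0.065261 ≈ 0.1407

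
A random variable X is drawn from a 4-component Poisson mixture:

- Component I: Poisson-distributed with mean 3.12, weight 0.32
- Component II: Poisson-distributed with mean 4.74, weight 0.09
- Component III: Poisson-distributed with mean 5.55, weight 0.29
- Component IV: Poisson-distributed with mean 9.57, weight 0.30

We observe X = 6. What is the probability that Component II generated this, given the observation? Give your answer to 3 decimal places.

Posterior ∝ prior × likelihood, so P(k | x) ∝ π_k f_k(x); normalise over all components.
Evaluate each component's likelihood at the observed value:
  f_I = e^(−3.12)·3.12^6/6! = 0.0565713
  f_II = e^(−4.74)·4.74^6/6! = 0.137652
  f_III = e^(−5.55)·5.55^6/6! = 0.157794
  f_IV = e^(−9.57)·9.57^6/6! = 0.0744631
Unnormalised posteriors:
  π_I·f_I = 0.32 × 0.0565713 = 0.0181028
  π_II·f_II = 0.09 × 0.137652 = 0.0123887
  π_III·f_III = 0.29 × 0.157794 = 0.0457603
  π_IV·f_IV = 0.30 × 0.0744631 = 0.0223389
Normaliser: 0.0181028 + 0.0123887 + 0.0457603 + 0.0223389 = 0.0985907
So the posterior for Component II is 0.0123887 / 0.0985907 ≈ 0.126.

0.126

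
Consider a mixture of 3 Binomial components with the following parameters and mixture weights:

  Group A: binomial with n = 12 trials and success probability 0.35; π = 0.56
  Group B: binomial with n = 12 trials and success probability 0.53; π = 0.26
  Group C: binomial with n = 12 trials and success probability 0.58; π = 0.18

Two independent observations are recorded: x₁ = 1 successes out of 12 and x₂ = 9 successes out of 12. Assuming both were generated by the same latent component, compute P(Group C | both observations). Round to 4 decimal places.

Posterior ∝ prior × likelihood, so P(k | x) ∝ π_k f_k(x); normalise over all components.
Since both observations come from the same component, the likelihood for component k is f_k(x₁)·f_k(x₂).
  L_A = [C(12,1)·0.35^1·0.65^11 = 12·0.35·0.00875078 = 0.0367533] × [0.00476184] = 0.000175013
  L_B = [C(12,1)·0.53^1·0.47^11 = 12·0.53·0.000247216 = 0.00157229] × [0.0753701] = 0.000118504
  L_C = [C(12,1)·0.58^1·0.42^11 = 12·0.58·7.17368e-05 = 0.000499288] × [0.121066] = 6.04469e-05
Prior × likelihood for each component:
  π_A·L_A = 0.56 × 0.000175013 = 9.80075e-05
  π_B·L_B = 0.26 × 0.000118504 = 3.0811e-05
  π_C·L_C = 0.18 × 6.04469e-05 = 1.08804e-05
Evidence: 9.80075e-05 + 3.0811e-05 + 1.08804e-05 = 0.000139699
P(Group C | x₁,x₂) = 1.08804e-05 / 0.000139699 ≈ 0.0779

0.0779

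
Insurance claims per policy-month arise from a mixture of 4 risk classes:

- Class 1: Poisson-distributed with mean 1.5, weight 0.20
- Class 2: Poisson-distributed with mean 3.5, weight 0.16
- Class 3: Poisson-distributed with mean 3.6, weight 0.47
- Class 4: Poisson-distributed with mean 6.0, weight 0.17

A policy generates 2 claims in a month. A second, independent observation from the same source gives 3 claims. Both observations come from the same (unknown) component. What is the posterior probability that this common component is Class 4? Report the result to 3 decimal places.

0.022

P(component k | x) = w_k·f_k(x) / marginal(x), where marginal(x) = Σ_j w_j·f_j(x).
Since both observations come from the same component, the likelihood for component k is f_k(x₁)·f_k(x₂).
  L_1 = [0.251021] × [0.125511] = 0.0315059
  L_2 = [0.184959] × [0.215785] = 0.0399115
  L_3 = [0.177058] × [0.212469] = 0.0376193
  L_4 = [0.0446175] × [0.0892351] = 0.00398145
Multiply by the mixture weights:
  w_1·L_1 = 0.20 × 0.0315059 = 0.00630118
  w_2·L_2 = 0.16 × 0.0399115 = 0.00638583
  w_3·L_3 = 0.47 × 0.0376193 = 0.0176811
  w_4·L_4 = 0.17 × 0.00398145 = 0.000676846
Denominator: 0.00630118 + 0.00638583 + 0.0176811 + 0.000676846 = 0.0310449
So the posterior for Class 4 is 0.000676846 / 0.0310449 ≈ 0.022.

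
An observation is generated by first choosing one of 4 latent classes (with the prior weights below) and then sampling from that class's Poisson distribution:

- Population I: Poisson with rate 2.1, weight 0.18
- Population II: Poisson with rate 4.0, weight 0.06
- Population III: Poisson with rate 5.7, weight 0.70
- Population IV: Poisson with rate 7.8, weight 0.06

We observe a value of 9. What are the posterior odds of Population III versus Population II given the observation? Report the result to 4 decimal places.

51.6393

Posterior odds = (P(Z=i) f_i(x)) / (P(Z=j) f_j(x)); the normalising sum cancels.
Evaluate each component's likelihood at the observed value:
  f_I = e^(−2.1)·2.1^9/9! = 0.000268035
  f_II = e^(−4.0)·4.0^9/9! = 0.0132312
  f_III = e^(−5.7)·5.7^9/9! = 0.0585642
  f_IV = e^(−7.8)·7.8^9/9! = 0.120668
Posterior odds = (P(Z=III)·f_III) / (P(Z=II)·f_II) = (0.70·0.0585642) / (0.06·0.0132312) = 0.0409949 / 0.000793872 ≈ 51.6393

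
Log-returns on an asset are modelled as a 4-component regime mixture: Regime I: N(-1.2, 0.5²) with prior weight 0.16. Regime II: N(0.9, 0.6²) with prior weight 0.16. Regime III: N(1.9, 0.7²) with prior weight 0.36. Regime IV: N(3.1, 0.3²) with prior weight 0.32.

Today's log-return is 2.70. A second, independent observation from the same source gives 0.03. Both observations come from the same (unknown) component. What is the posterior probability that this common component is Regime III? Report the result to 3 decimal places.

0.862

The responsibility of component k is P(Z=k) f_k(x) divided by Σ_j P(Z=j) f_j(x).
Since both observations come from the same component, the likelihood for component k is f_k(x₁)·f_k(x₂).
  L_I = [4.90571e-14] × [0.0387126] = 1.89913e-15
  L_II = [0.00738641] × [0.232384] = 0.00171649
  L_III = [0.296614] × [0.0160744] = 0.00476788
  L_IV = [0.5467] × [2.42041e-23] = 1.32324e-23
Prior × likelihood for each component:
  P(Z=I)·L_I = 0.16 × 1.89913e-15 = 3.0386e-16
  P(Z=II)·L_II = 0.16 × 0.00171649 = 0.000274638
  P(Z=III)·L_III = 0.36 × 0.00476788 = 0.00171644
  P(Z=IV)·L_IV = 0.32 × 1.32324e-23 = 4.23436e-24
Marginal: 3.0386e-16 + 0.000274638 + 0.00171644 + 4.23436e-24 = 0.00199107
Responsibility of Regime III: 0.00171644 / 0.00199107 ≈ 0.862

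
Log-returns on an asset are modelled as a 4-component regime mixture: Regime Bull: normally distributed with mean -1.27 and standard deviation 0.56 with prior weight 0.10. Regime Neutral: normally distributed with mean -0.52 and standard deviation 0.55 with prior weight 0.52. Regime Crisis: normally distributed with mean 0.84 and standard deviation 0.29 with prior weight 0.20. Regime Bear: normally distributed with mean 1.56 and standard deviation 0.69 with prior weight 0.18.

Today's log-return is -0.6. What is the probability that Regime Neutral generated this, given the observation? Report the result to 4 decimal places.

0.9129

Apply Bayes' rule: the posterior for each component is proportional to its prior times its likelihood at x.
Evaluate each component's likelihood at the observed value:
  f_Bull = 0.348248
  f_Neutral = 0.717717
  f_Crisis = 6.08767e-06
  f_Bear = 0.00430626
Multiply by the mixture weights:
  P(Z=Bull)·f_Bull = 0.10 × 0.348248 = 0.0348248
  P(Z=Neutral)·f_Neutral = 0.52 × 0.717717 = 0.373213
  P(Z=Crisis)·f_Crisis = 0.20 × 6.08767e-06 = 1.21753e-06
  P(Z=Bear)·f_Bear = 0.18 × 0.00430626 = 0.000775127
Sum: 0.0348248 + 0.373213 + 1.21753e-06 + 0.000775127 = 0.408814
P(Regime Neutral | the observation) = 0.373213 / 0.408814 ≈ 0.9129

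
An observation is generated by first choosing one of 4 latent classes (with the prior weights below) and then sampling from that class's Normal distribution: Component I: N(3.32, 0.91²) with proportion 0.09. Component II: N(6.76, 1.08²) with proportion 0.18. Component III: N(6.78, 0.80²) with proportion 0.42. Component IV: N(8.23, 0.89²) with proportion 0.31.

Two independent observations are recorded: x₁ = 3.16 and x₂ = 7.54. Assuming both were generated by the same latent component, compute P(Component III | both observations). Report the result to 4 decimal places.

The responsibility of component k is π_k f_k(x) divided by Σ_j π_j f_j(x).
Since both observations come from the same component, the likelihood for component k is f_k(x₁)·f_k(x₂).
  L_I = [0.431674] × [9.37753e-06] = 4.04804e-06
  L_II = [0.00142804] × [0.284591] = 0.000406406
  L_III = [1.78482e-05] × [0.317574] = 5.66812e-06
  L_IV = [4.02483e-08] × [0.331896] = 1.33582e-08
Prior × likelihood for each component:
  π_I·L_I = 0.09 × 4.04804e-06 = 3.64323e-07
  π_II·L_II = 0.18 × 0.000406406 = 7.31531e-05
  π_III·L_III = 0.42 × 5.66812e-06 = 2.38061e-06
  π_IV·L_IV = 0.31 × 1.33582e-08 = 4.14106e-09
Marginal: 3.64323e-07 + 7.31531e-05 + 2.38061e-06 + 4.14106e-09 = 7.59022e-05
Responsibility of Component III: 2.38061e-06 / 7.59022e-05 ≈ 0.0314

0.0314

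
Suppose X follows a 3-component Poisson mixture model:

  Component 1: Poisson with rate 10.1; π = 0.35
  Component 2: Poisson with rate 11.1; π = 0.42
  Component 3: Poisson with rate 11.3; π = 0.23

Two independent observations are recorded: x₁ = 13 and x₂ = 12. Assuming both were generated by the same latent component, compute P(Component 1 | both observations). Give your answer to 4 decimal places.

0.2697

The responsibility of component k is w_k f_k(x) divided by Σ_j w_j f_j(x).
Since both observations come from the same component, the likelihood for component k is f_k(x₁)·f_k(x₂).
  p_1 = [e^(−10.1)·10.1^13/13! = 0.0750798] × [0.0966374] = 0.00725552
  p_2 = [e^(−11.1)·11.1^13/13! = 0.0942431] × [0.110375] = 0.0104021
  p_3 = [e^(−11.3)·11.3^13/13! = 0.0973222] × [0.111964] = 0.0108965
Weight by the priors:
  w_1·p_1 = 0.35 × 0.00725552 = 0.00253943
  w_2·p_2 = 0.42 × 0.0104021 = 0.00436887
  w_3·p_3 = 0.23 × 0.0108965 = 0.0025062
Normaliser: 0.00253943 + 0.00436887 + 0.0025062 = 0.0094145
Responsibility of Component 1: 0.00253943 / 0.0094145 ≈ 0.2697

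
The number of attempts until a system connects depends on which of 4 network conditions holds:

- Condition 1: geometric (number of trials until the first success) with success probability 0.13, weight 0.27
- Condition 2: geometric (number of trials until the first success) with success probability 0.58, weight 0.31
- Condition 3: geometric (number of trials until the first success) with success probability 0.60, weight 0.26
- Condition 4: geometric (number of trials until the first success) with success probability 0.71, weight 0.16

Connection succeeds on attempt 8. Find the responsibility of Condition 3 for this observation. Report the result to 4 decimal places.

By Bayes' theorem, P(k | x) = P(Z=k) f_k(x) / Σ_j P(Z=j) f_j(x).
Evaluate each component's likelihood at the observed value:
  p_1 = 0.0490431
  p_2 = 0.00133713
  p_3 = 0.00098304
  p_4 = 0.000122474
Prior × likelihood for each component:
  P(Z=1)·p_1 = 0.27 × 0.0490431 = 0.0132416
  P(Z=2)·p_2 = 0.31 × 0.00133713 = 0.00041451
  P(Z=3)·p_3 = 0.26 × 0.00098304 = 0.00025559
  P(Z=4)·p_4 = 0.16 × 0.000122474 = 1.95959e-05
Denominator: 0.0132416 + 0.00041451 + 0.00025559 + 1.95959e-05 = 0.0139313
P(Condition 3 | 8) = 0.00025559 / 0.0139313 ≈ 0.0183

0.0183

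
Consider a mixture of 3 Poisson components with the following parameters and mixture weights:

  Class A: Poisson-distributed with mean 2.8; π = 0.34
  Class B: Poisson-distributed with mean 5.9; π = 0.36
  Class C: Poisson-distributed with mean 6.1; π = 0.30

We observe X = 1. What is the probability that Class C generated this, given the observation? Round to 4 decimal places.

Posterior ∝ prior × likelihood, so P(k | x) ∝ π_k f_k(x); normalise over all components.
Poisson probabilities:
  f_A = 0.170268
  f_B = 0.0161627
  f_C = 0.0136815
Unnormalised posteriors:
  π_A·f_A = 0.34 × 0.170268 = 0.0578912
  π_B·f_B = 0.36 × 0.0161627 = 0.00581858
  π_C·f_C = 0.30 × 0.0136815 = 0.00410445
Normaliser: 0.0578912 + 0.00581858 + 0.00410445 = 0.0678142
Responsibility of Class C: 0.00410445 / 0.0678142 ≈ 0.0605

0.0605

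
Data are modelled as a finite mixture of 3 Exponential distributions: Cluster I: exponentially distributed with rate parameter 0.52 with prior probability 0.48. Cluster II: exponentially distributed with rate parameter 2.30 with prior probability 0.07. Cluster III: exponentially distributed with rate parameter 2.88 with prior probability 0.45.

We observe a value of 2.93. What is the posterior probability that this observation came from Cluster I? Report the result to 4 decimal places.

0.9914

Posterior ∝ prior × likelihood, so P(k | x) ∝ π_k f_k(x); normalise over all components.
Component likelihoods at x = 2.93:
  L_I = 0.113321
  L_II = 0.00272281
  L_III = 0.000623221
Multiply by the mixture weights:
  π_I·L_I = 0.48 × 0.113321 = 0.0543943
  π_II·L_II = 0.07 × 0.00272281 = 0.000190597
  π_III·L_III = 0.45 × 0.000623221 = 0.000280449
Sum: 0.0543943 + 0.000190597 + 0.000280449 = 0.0548654
Responsibility of Cluster I: 0.0543943 / 0.0548654 ≈ 0.9914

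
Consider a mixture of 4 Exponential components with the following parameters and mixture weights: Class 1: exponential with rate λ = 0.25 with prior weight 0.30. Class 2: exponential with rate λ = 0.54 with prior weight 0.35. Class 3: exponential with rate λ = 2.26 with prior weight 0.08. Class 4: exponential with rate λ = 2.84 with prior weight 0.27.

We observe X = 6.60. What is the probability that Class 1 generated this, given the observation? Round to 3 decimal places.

0.729

P(component k | x) = P(Z=k)·f_k(x) / marginal(x), where marginal(x) = Σ_j P(Z=j)·f_j(x).
Component likelihoods at x = 6.60:
  L_1 = 0.25·e^(−0.25·6.60) = 0.25·e^(−1.6500) = 0.0480125
  L_2 = 0.54·e^(−0.54·6.60) = 0.54·e^(−3.5640) = 0.0152957
  L_3 = 2.26·e^(−2.26·6.60) = 2.26·e^(−14.9160) = 7.51921e-07
  L_4 = 2.84·e^(−2.84·6.60) = 2.84·e^(−18.7440) = 2.05543e-08
Weight by the priors:
  P(Z=1)·L_1 = 0.30 × 0.0480125 = 0.0144037
  P(Z=2)·L_2 = 0.35 × 0.0152957 = 0.00535348
  P(Z=3)·L_3 = 0.08 × 7.51921e-07 = 6.01536e-08
  P(Z=4)·L_4 = 0.27 × 2.05543e-08 = 5.54966e-09
Evidence: 0.0144037 + 0.00535348 + 6.01536e-08 + 5.54966e-09 = 0.0197573
P(Class 1 | the observation) ≈ 0.729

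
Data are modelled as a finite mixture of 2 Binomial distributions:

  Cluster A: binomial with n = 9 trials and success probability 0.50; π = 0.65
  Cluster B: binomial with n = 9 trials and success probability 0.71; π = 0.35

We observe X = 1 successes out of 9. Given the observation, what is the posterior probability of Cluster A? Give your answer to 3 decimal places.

0.990

By Bayes' theorem, P(k | x) = P(Z=k) f_k(x) / Σ_j P(Z=j) f_j(x).
Evaluate each component's likelihood at the observed value:
  p_A = 0.0175781
  p_B = 0.000319657
Multiply by the mixture weights:
  P(Z=A)·p_A = 0.65 × 0.0175781 = 0.0114258
  P(Z=B)·p_B = 0.35 × 0.000319657 = 0.00011188
Sum: 0.0114258 + 0.00011188 = 0.0115377
Responsibility of Cluster A: 0.0114258 / 0.0115377 ≈ 0.990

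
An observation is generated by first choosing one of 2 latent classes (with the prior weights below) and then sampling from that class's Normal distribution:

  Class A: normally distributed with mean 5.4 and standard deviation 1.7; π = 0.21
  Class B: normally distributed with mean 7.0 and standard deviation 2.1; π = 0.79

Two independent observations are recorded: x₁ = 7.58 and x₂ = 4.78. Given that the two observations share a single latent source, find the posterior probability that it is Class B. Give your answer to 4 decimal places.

0.7675

The responsibility of component k is π_k f_k(x) divided by Σ_j π_j f_j(x).
Since both observations come from the same component, the likelihood for component k is f_k(x₁)·f_k(x₂).
  p_A = [(1/(1.7·√(2π)))·exp(−(7.58−5.4)²/(2·1.7²)) = 0.234672·exp(-0.82221) = 0.103128] × [0.219573] = 0.0226442
  p_B = [(1/(2.1·√(2π)))·exp(−(7.58−7.0)²/(2·2.1²)) = 0.189973·exp(-0.03814) = 0.182863] × [0.108647] = 0.0198675
Weight by the priors:
  π_A·p_A = 0.21 × 0.0226442 = 0.00475527
  π_B·p_B = 0.79 × 0.0198675 = 0.0156954
Denominator: 0.00475527 + 0.0156954 = 0.0204506
P(Class B | x₁,x₂) ≈ 0.7675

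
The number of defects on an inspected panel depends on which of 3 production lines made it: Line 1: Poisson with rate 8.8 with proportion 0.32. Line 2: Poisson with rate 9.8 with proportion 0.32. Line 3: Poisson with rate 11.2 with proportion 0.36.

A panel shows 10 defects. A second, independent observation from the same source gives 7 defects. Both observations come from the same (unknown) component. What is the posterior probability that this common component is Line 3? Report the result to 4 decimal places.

The responsibility of component k is w_k f_k(x) divided by Σ_j w_j f_j(x).
Since both observations come from the same component, the likelihood for component k is f_k(x₁)·f_k(x₂).
  L_1 = [e^(−8.8)·8.8^10/10! = 0.115684] × [0.122224] = 0.0141393
  L_2 = [e^(−9.8)·9.8^10/10! = 0.124857] × [0.0955138] = 0.0119255
  L_3 = [e^(−11.2)·11.2^10/10! = 0.117036] × [0.0599788] = 0.00701967
Unnormalised posteriors:
  w_1·L_1 = 0.32 × 0.0141393 = 0.00452459
  w_2·L_2 = 0.32 × 0.0119255 = 0.00381617
  w_3·L_3 = 0.36 × 0.00701967 = 0.00252708
Normaliser: 0.00452459 + 0.00381617 + 0.00252708 = 0.0108678
So the posterior for Line 3 is 0.00252708 / 0.0108678 ≈ 0.2325.

0.2325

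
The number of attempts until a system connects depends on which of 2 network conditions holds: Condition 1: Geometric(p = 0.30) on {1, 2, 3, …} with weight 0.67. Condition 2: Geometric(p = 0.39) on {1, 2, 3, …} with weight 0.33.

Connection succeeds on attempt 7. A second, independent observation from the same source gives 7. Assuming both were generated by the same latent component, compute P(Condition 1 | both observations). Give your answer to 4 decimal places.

0.8623

P(component k | x) = P(Z=k)·f_k(x) / marginal(x), where marginal(x) = Σ_j P(Z=j)·f_j(x).
Since both observations come from the same component, the likelihood for component k is f_k(x₁)·f_k(x₂).
  f_1 = [0.0352947] × [0.0352947] = 0.00124572
  f_2 = [0.0200929] × [0.0200929] = 0.000403726
Unnormalised posteriors:
  P(Z=1)·f_1 = 0.67 × 0.00124572 = 0.00083463
  P(Z=2)·f_2 = 0.33 × 0.000403726 = 0.00013323
Denominator: 0.00083463 + 0.00013323 = 0.000967859
Responsibility of Condition 1: 0.00083463 / 0.000967859 ≈ 0.8623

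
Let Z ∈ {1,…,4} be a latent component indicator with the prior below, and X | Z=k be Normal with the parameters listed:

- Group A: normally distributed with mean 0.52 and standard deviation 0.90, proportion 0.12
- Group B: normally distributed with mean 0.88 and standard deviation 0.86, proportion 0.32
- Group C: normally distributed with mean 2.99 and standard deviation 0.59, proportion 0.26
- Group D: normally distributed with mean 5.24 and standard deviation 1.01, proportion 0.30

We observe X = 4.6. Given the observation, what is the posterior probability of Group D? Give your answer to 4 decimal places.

Posterior ∝ prior × likelihood, so P(k | x) ∝ π_k f_k(x); normalise over all components.
Component likelihoods at x = 4.6:
  p_A = 1.52774e-05
  p_B = 4.01277e-05
  p_C = 0.0163338
  p_D = 0.323145
Unnormalised posteriors:
  π_A·p_A = 0.12 × 1.52774e-05 = 1.83329e-06
  π_B·p_B = 0.32 × 4.01277e-05 = 1.28409e-05
  π_C·p_C = 0.26 × 0.0163338 = 0.00424679
  π_D·p_D = 0.30 × 0.323145 = 0.0969436
Sum: 1.83329e-06 + 1.28409e-05 + 0.00424679 + 0.0969436 = 0.101205
P(Group D | 4.6) = 0.0969436 / 0.101205 ≈ 0.9579

0.9579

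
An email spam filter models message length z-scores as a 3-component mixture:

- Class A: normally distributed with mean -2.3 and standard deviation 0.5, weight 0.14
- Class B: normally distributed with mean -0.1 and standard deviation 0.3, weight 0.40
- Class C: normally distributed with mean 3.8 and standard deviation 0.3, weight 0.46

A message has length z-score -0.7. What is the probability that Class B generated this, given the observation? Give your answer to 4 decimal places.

0.9908

The responsibility of component k is P(Z=k) f_k(x) divided by Σ_j P(Z=j) f_j(x).
Evaluate each component's likelihood at the observed value:
  f_A = (1/(0.5·√(2π)))·exp(−(-0.7−-2.3)²/(2·0.5²)) = 0.797885·exp(-5.12000) = 0.00476818
  f_B = (1/(0.3·√(2π)))·exp(−(-0.7−-0.1)²/(2·0.3²)) = 1.329808·exp(-2.00000) = 0.17997
  f_C = (1/(0.3·√(2π)))·exp(−(-0.7−3.8)²/(2·0.3²)) = 1.329808·exp(-112.50000) = 1.84357e-49
Unnormalised posteriors:
  P(Z=A)·f_A = 0.14 × 0.00476818 = 0.000667545
  P(Z=B)·f_B = 0.40 × 0.17997 = 0.071988
  P(Z=C)·f_C = 0.46 × 1.84357e-49 = 8.48042e-50
Marginal: 0.000667545 + 0.071988 + 8.48042e-50 = 0.0726555
P(Class B | the observation) ≈ 0.9908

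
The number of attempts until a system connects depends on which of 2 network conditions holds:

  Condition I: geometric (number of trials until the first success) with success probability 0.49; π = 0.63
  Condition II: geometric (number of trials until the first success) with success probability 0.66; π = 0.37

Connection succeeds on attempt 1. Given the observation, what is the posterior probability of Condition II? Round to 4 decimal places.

Apply Bayes' rule: the posterior for each component is proportional to its prior times its likelihood at x.
Component likelihoods at x = 1:
  p_I = 0.49
  p_II = 0.66
Weight by the priors:
  π_I·p_I = 0.63 × 0.49 = 0.3087
  π_II·p_II = 0.37 × 0.66 = 0.2442
Sum: 0.3087 + 0.2442 = 0.5529
P(Condition II | x) = 0.2442 / 0.5529 ≈ 0.4417

0.4417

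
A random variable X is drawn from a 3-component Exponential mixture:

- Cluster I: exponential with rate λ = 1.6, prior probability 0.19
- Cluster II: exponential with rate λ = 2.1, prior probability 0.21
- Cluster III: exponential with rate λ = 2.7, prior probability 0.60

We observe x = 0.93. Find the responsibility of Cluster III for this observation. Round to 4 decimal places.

0.5006

The responsibility of component k is π_k f_k(x) divided by Σ_j π_j f_j(x).
Evaluate each component's likelihood at the observed value:
  p_I = 0.361318
  p_II = 0.297881
  p_III = 0.219205
Unnormalised posteriors:
  π_I·p_I = 0.19 × 0.361318 = 0.0686505
  π_II·p_II = 0.21 × 0.297881 = 0.0625549
  π_III·p_III = 0.60 × 0.219205 = 0.131523
Denominator: 0.0686505 + 0.0625549 + 0.131523 = 0.262728
Responsibility of Cluster III: 0.131523 / 0.262728 ≈ 0.5006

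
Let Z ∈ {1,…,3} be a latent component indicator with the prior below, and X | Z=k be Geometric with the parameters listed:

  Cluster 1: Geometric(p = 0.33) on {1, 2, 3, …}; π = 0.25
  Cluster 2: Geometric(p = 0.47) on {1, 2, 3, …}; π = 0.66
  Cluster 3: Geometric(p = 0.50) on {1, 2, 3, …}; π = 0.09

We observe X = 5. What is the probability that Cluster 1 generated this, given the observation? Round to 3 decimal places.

0.379

P(component k | x) = π_k·f_k(x) / marginal(x), where marginal(x) = Σ_j π_j·f_j(x).
Geometric probabilities:
  p_1 = 0.0664987
  p_2 = 0.0370853
  p_3 = 0.03125
Unnormalised posteriors:
  π_1·p_1 = 0.25 × 0.0664987 = 0.0166247
  π_2·p_2 = 0.66 × 0.0370853 = 0.0244763
  π_3·p_3 = 0.09 × 0.03125 = 0.0028125
Denominator: 0.0166247 + 0.0244763 + 0.0028125 = 0.0439134
P(Cluster 1 | data) = 0.0166247 / 0.0439134 ≈ 0.379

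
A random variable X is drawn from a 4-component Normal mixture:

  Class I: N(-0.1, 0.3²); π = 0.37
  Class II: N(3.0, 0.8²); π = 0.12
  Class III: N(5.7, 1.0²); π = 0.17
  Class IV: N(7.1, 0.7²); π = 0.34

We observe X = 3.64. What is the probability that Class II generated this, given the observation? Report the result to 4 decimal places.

0.8424

By Bayes' theorem, P(k | x) = P(Z=k) f_k(x) / Σ_j P(Z=j) f_j(x).
Normal densities:
  f_I = 2.37272e-34
  f_II = 0.362114
  f_III = 0.0477996
  f_IV = 2.82167e-06
Prior × likelihood for each component:
  P(Z=I)·f_I = 0.37 × 2.37272e-34 = 8.77908e-35
  P(Z=II)·f_II = 0.12 × 0.362114 = 0.0434537
  P(Z=III)·f_III = 0.17 × 0.0477996 = 0.00812593
  P(Z=IV)·f_IV = 0.34 × 2.82167e-06 = 9.59368e-07
Sum: 8.77908e-35 + 0.0434537 + 0.00812593 + 9.59368e-07 = 0.0515806
Responsibility of Class II: 0.0434537 / 0.0515806 ≈ 0.8424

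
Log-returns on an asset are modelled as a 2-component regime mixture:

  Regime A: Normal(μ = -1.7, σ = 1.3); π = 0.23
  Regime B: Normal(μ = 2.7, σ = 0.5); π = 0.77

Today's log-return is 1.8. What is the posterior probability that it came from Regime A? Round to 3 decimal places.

The responsibility of component k is π_k f_k(x) divided by Σ_j π_j f_j(x).
Component likelihoods at x = 1.8:
  f_A = (1/(1.3·√(2π)))·exp(−(1.8−-1.7)²/(2·1.3²)) = 0.306879·exp(-3.62426) = 0.00818409
  f_B = (1/(0.5·√(2π)))·exp(−(1.8−2.7)²/(2·0.5²)) = 0.797885·exp(-1.62000) = 0.1579
Unnormalised posteriors:
  π_A·f_A = 0.23 × 0.00818409 = 0.00188234
  π_B·f_B = 0.77 × 0.1579 = 0.121583
Evidence: 0.00188234 + 0.121583 = 0.123466
Responsibility of Regime A: 0.00188234 / 0.123466 ≈ 0.015

0.015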